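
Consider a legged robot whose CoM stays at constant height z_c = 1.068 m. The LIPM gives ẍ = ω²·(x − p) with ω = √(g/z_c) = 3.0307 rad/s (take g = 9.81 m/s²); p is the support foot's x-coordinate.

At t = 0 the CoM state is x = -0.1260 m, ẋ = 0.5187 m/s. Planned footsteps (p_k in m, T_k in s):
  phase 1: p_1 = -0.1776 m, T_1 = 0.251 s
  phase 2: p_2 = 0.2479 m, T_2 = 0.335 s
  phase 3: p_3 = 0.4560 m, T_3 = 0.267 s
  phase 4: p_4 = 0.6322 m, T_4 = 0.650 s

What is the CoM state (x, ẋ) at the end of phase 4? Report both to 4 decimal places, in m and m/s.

phase 1: p=-0.1776, T=0.251, ωT=0.760706, cosh=1.303561, sinh=0.836225; start (x,ẋ)=(-0.126000, 0.518700) → end (x,ẋ)=(0.032782, 0.806929)
phase 2: p=0.2479, T=0.335, ωT=1.015285, cosh=1.561224, sinh=1.198925; start (x,ẋ)=(0.032782, 0.806929) → end (x,ẋ)=(0.231269, 0.478150)
phase 3: p=0.4560, T=0.267, ωT=0.809197, cosh=1.345659, sinh=0.900444; start (x,ẋ)=(0.231269, 0.478150) → end (x,ẋ)=(0.295651, 0.030142)
phase 4: p=0.6322, T=0.650, ωT=1.969955, cosh=3.654908, sinh=3.515445; start (x,ẋ)=(0.295651, 0.030142) → end (x,ẋ)=(-0.562893, -3.475514)

x = -0.5629, ẋ = -3.4755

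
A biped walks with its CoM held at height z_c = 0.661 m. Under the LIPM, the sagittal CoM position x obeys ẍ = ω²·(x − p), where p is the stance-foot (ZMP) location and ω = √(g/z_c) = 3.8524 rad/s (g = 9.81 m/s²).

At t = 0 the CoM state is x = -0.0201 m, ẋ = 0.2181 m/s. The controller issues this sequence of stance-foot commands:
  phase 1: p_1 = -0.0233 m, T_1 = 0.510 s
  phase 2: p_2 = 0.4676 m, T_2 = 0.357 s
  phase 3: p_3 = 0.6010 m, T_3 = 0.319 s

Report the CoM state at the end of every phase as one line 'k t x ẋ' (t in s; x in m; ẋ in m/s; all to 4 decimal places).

phase 1: p=-0.0233, T=0.510, ωT=1.964724, cosh=3.636569, sinh=3.496375; start (x,ẋ)=(-0.020100, 0.218100) → end (x,ẋ)=(0.186281, 0.836238)
phase 2: p=0.4676, T=0.357, ωT=1.375307, cosh=2.104526, sinh=1.851764; start (x,ẋ)=(0.186281, 0.836238) → end (x,ẋ)=(0.277518, -0.246971)
phase 3: p=0.6010, T=0.319, ωT=1.228916, cosh=1.855066, sinh=1.562456; start (x,ẋ)=(0.277518, -0.246971) → end (x,ẋ)=(-0.099247, -2.405252)

1 0.5100 0.1863 0.8362
2 0.8670 0.2775 -0.2470
3 1.1860 -0.0992 -2.4053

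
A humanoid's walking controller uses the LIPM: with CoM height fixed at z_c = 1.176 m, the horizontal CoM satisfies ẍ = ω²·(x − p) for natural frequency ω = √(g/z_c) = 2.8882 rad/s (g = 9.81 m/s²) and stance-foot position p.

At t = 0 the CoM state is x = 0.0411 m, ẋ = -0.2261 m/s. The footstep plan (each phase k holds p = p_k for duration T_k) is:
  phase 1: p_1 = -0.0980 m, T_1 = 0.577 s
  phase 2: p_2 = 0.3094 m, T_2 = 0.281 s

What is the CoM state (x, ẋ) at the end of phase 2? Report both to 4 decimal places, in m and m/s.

phase 1: p=-0.0980, T=0.577, ωT=1.666491, cosh=2.741235, sinh=2.552327; start (x,ẋ)=(0.041100, -0.226100) → end (x,ẋ)=(0.083499, 0.405600)
phase 2: p=0.3094, T=0.281, ωT=0.811584, cosh=1.347813, sinh=0.903659; start (x,ẋ)=(0.083499, 0.405600) → end (x,ẋ)=(0.131832, -0.042915)

x = 0.1318, ẋ = -0.0429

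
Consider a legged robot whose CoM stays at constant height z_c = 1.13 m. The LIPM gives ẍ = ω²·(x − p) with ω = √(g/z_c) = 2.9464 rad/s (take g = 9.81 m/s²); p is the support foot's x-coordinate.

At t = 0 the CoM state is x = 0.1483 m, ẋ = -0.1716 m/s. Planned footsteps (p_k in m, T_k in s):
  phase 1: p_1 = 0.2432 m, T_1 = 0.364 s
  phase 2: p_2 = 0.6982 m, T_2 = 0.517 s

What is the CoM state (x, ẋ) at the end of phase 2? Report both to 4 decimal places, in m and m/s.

phase 1: p=0.2432, T=0.364, ωT=1.072490, cosh=1.632401, sinh=1.290246; start (x,ẋ)=(0.148300, -0.171600) → end (x,ẋ)=(0.013141, -0.640890)
phase 2: p=0.6982, T=0.517, ωT=1.523289, cosh=2.402640, sinh=2.184647; start (x,ẋ)=(0.013141, -0.640890) → end (x,ẋ)=(-1.422948, -5.949448)

x = -1.4229, ẋ = -5.9494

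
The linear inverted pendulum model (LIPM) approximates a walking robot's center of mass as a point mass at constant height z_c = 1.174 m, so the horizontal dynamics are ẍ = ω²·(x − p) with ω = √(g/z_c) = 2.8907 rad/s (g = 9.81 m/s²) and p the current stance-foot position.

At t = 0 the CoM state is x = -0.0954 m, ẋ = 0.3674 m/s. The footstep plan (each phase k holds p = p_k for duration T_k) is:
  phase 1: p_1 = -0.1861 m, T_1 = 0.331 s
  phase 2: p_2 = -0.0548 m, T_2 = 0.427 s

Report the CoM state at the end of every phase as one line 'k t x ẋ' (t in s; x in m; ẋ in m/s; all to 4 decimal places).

1 0.3310 0.0904 0.8397
2 0.7580 0.6726 2.2250

phase 1: p=-0.1861, T=0.331, ωT=0.956822, cosh=1.493760, sinh=1.109649; start (x,ẋ)=(-0.095400, 0.367400) → end (x,ẋ)=(0.090417, 0.839742)
phase 2: p=-0.0548, T=0.427, ωT=1.234329, cosh=1.863551, sinh=1.572521; start (x,ẋ)=(0.090417, 0.839742) → end (x,ẋ)=(0.672634, 2.225015)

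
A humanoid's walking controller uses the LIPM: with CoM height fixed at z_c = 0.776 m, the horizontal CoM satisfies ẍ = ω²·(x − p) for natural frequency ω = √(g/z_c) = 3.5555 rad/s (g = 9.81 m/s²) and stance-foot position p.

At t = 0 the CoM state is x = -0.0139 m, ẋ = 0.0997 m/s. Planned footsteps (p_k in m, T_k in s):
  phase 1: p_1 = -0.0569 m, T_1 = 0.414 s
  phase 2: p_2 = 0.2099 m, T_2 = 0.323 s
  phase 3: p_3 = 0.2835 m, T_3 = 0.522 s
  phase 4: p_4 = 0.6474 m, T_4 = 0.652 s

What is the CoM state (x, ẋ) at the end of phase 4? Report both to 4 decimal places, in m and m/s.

phase 1: p=-0.0569, T=0.414, ωT=1.471977, cosh=2.293657, sinh=2.064185; start (x,ẋ)=(-0.013900, 0.099700) → end (x,ẋ)=(0.099609, 0.544264)
phase 2: p=0.2099, T=0.323, ωT=1.148427, cosh=1.735181, sinh=1.418046; start (x,ẋ)=(0.099609, 0.544264) → end (x,ẋ)=(0.235595, 0.388325)
phase 3: p=0.2835, T=0.522, ωT=1.855971, cosh=3.277104, sinh=3.120803; start (x,ẋ)=(0.235595, 0.388325) → end (x,ẋ)=(0.467359, 0.741027)
phase 4: p=0.6474, T=0.652, ωT=2.318186, cosh=5.127842, sinh=5.029390; start (x,ẋ)=(0.467359, 0.741027) → end (x,ẋ)=(0.772388, 0.580373)

x = 0.7724, ẋ = 0.5804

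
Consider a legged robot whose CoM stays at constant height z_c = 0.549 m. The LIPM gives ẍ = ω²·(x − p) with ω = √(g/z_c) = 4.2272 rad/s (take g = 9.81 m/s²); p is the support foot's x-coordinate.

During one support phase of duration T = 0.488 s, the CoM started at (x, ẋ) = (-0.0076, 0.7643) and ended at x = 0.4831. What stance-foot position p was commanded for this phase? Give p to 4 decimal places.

ωT = 4.2272·0.488 = 2.062874; cosh(ωT) = 3.997818, sinh(ωT) = 3.870730
x(T) = p + (x₀−p)·cosh(ωT) + (ẋ₀/ω)·sinh(ωT) ⇒ p·(1 − cosh) = x(T) − x₀·cosh − (ẋ₀/ω)·sinh
numerator   = 0.4831 − (-0.0076)·3.997818 − (0.7643/4.2272)·3.870730 = -0.186365
denominator = 1 − 3.997818 = -2.997818
p = -0.186365 / -2.997818 = 0.0622

p = 0.0622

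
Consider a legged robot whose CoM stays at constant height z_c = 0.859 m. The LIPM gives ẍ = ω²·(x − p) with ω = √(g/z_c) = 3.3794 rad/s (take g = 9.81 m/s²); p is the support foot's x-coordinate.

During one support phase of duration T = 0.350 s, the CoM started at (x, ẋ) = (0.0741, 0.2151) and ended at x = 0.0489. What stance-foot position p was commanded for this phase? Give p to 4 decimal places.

p = 0.2261

ωT = 3.3794·0.350 = 1.182790; cosh(ωT) = 1.784945, sinh(ωT) = 1.478522
x(T) = p + (x₀−p)·cosh(ωT) + (ẋ₀/ω)·sinh(ωT) ⇒ p·(1 − cosh) = x(T) − x₀·cosh − (ẋ₀/ω)·sinh
numerator   = 0.0489 − (0.0741)·1.784945 − (0.2151/3.3794)·1.478522 = -0.177473
denominator = 1 − 1.784945 = -0.784945
p = -0.177473 / -0.784945 = 0.2261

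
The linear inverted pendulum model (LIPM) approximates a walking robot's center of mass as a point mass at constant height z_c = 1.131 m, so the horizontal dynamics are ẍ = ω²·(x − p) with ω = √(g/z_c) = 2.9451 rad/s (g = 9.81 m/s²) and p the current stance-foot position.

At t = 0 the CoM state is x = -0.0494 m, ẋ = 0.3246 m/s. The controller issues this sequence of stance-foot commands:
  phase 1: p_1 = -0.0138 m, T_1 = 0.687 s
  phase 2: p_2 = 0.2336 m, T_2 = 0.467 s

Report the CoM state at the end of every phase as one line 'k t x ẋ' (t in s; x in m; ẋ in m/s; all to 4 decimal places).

1 0.6870 0.2587 0.8594
2 1.1540 0.8269 1.9458

phase 1: p=-0.0138, T=0.687, ωT=2.023284, cosh=3.847670, sinh=3.715449; start (x,ẋ)=(-0.049400, 0.324600) → end (x,ẋ)=(0.258729, 0.859405)
phase 2: p=0.2336, T=0.467, ωT=1.375362, cosh=2.104628, sinh=1.851880; start (x,ẋ)=(0.258729, 0.859405) → end (x,ẋ)=(0.826880, 1.945779)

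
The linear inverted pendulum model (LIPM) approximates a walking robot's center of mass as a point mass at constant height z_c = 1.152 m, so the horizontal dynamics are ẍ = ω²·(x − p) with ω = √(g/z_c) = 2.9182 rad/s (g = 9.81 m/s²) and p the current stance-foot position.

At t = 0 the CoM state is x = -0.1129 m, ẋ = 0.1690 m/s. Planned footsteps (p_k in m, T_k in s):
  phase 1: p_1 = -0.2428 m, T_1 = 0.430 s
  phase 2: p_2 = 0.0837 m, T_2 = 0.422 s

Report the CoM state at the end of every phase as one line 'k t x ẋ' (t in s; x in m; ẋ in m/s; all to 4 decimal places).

1 0.4300 0.0968 0.9312
2 0.8520 0.6082 1.7911

phase 1: p=-0.2428, T=0.430, ωT=1.254826, cosh=1.896177, sinh=1.611051; start (x,ẋ)=(-0.112900, 0.169000) → end (x,ẋ)=(0.096813, 0.931162)
phase 2: p=0.0837, T=0.422, ωT=1.231480, cosh=1.859079, sinh=1.567219; start (x,ẋ)=(0.096813, 0.931162) → end (x,ẋ)=(0.608159, 1.791076)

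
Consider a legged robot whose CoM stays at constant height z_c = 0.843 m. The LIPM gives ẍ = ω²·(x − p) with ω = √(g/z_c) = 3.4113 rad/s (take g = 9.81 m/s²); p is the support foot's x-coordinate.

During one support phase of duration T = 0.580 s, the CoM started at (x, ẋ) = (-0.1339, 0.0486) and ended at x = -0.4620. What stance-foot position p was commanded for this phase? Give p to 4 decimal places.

p = 0.0071

ωT = 3.4113·0.580 = 1.978554; cosh(ωT) = 3.685273, sinh(ωT) = 3.547004
x(T) = p + (x₀−p)·cosh(ωT) + (ẋ₀/ω)·sinh(ωT) ⇒ p·(1 − cosh) = x(T) − x₀·cosh − (ẋ₀/ω)·sinh
numerator   = -0.4620 − (-0.1339)·3.685273 − (0.0486/3.4113)·3.547004 = -0.019075
denominator = 1 − 3.685273 = -2.685273
p = -0.019075 / -2.685273 = 0.0071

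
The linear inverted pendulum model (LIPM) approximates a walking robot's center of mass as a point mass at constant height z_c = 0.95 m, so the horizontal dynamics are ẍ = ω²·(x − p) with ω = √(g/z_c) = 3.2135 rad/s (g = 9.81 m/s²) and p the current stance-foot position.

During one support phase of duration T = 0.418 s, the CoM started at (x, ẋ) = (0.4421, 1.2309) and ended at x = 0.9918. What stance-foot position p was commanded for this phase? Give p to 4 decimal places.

p = 0.5703

ωT = 3.2135·0.418 = 1.343243; cosh(ωT) = 2.046223, sinh(ωT) = 1.785225
x(T) = p + (x₀−p)·cosh(ωT) + (ẋ₀/ω)·sinh(ωT) ⇒ p·(1 − cosh) = x(T) − x₀·cosh − (ẋ₀/ω)·sinh
numerator   = 0.9918 − (0.4421)·2.046223 − (1.2309/3.2135)·1.785225 = -0.596649
denominator = 1 − 2.046223 = -1.046223
p = -0.596649 / -1.046223 = 0.5703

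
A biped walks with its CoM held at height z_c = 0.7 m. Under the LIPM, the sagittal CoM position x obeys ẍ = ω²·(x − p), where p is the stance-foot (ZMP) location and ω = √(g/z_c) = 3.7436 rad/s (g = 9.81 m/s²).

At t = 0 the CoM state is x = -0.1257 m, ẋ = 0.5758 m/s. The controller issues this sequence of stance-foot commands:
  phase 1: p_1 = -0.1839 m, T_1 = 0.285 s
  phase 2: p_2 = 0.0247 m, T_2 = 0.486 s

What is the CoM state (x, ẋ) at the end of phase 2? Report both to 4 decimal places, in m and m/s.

phase 1: p=-0.1839, T=0.285, ωT=1.066926, cosh=1.625248, sinh=1.281183; start (x,ẋ)=(-0.125700, 0.575800) → end (x,ẋ)=(0.107747, 1.214959)
phase 2: p=0.0247, T=0.486, ωT=1.819390, cosh=3.165108, sinh=3.002984; start (x,ẋ)=(0.107747, 1.214959) → end (x,ẋ)=(1.262150, 4.779091)

x = 1.2622, ẋ = 4.7791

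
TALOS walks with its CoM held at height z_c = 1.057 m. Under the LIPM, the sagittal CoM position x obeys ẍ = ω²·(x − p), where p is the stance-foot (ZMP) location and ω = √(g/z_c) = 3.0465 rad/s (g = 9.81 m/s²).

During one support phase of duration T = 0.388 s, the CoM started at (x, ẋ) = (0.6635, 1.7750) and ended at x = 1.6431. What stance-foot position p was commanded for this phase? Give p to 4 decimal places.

p = 0.5118

ωT = 3.0465·0.388 = 1.182042; cosh(ωT) = 1.783839, sinh(ωT) = 1.477187
x(T) = p + (x₀−p)·cosh(ωT) + (ẋ₀/ω)·sinh(ωT) ⇒ p·(1 − cosh) = x(T) − x₀·cosh − (ẋ₀/ω)·sinh
numerator   = 1.6431 − (0.6635)·1.783839 − (1.7750/3.0465)·1.477187 = -0.401139
denominator = 1 − 1.783839 = -0.783839
p = -0.401139 / -0.783839 = 0.5118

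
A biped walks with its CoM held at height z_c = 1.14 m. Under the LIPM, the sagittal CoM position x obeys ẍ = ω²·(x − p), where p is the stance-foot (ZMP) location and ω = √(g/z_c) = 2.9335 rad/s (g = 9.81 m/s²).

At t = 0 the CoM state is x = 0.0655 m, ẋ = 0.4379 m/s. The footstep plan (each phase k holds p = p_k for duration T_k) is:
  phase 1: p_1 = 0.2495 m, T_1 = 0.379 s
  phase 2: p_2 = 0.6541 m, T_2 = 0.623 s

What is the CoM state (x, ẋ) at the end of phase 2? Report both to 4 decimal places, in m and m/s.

x = -0.9735, ẋ = -4.5320

phase 1: p=0.2495, T=0.379, ωT=1.111797, cosh=1.684391, sinh=1.355424; start (x,ẋ)=(0.065500, 0.437900) → end (x,ẋ)=(0.141904, 0.005986)
phase 2: p=0.6541, T=0.623, ωT=1.827570, cosh=3.189782, sinh=3.028978; start (x,ẋ)=(0.141904, 0.005986) → end (x,ẋ)=(-0.973514, -4.532030)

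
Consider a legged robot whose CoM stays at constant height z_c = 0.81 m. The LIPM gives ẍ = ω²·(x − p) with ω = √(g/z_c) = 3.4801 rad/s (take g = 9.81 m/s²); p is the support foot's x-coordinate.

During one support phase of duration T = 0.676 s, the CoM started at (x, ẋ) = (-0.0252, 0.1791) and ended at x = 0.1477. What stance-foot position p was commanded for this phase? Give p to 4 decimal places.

ωT = 3.4801·0.676 = 2.352548; cosh(ωT) = 5.303722, sinh(ωT) = 5.208595
x(T) = p + (x₀−p)·cosh(ωT) + (ẋ₀/ω)·sinh(ωT) ⇒ p·(1 − cosh) = x(T) − x₀·cosh − (ẋ₀/ω)·sinh
numerator   = 0.1477 − (-0.0252)·5.303722 − (0.1791/3.4801)·5.208595 = 0.013298
denominator = 1 − 5.303722 = -4.303722
p = 0.013298 / -4.303722 = -0.0031

p = -0.0031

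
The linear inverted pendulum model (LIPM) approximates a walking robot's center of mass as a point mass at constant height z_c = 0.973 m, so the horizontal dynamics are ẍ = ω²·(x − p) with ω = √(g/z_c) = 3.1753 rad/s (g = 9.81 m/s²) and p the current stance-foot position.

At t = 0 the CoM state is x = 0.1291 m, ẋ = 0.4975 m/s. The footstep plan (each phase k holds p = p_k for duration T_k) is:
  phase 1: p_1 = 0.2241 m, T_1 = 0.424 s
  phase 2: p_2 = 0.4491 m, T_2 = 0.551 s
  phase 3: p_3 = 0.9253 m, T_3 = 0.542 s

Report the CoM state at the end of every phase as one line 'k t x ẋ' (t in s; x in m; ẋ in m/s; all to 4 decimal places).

phase 1: p=0.2241, T=0.424, ωT=1.346327, cosh=2.051739, sinh=1.791545; start (x,ẋ)=(0.129100, 0.497500) → end (x,ẋ)=(0.309881, 0.480314)
phase 2: p=0.4491, T=0.551, ωT=1.749590, cosh=2.963045, sinh=2.789200; start (x,ẋ)=(0.309881, 0.480314) → end (x,ẋ)=(0.458497, 0.190191)
phase 3: p=0.9253, T=0.542, ωT=1.721013, cosh=2.884536, sinh=2.705651; start (x,ẋ)=(0.458497, 0.190191) → end (x,ẋ)=(-0.259148, -3.461807)

1 0.4240 0.3099 0.4803
2 0.9750 0.4585 0.1902
3 1.5170 -0.2591 -3.4618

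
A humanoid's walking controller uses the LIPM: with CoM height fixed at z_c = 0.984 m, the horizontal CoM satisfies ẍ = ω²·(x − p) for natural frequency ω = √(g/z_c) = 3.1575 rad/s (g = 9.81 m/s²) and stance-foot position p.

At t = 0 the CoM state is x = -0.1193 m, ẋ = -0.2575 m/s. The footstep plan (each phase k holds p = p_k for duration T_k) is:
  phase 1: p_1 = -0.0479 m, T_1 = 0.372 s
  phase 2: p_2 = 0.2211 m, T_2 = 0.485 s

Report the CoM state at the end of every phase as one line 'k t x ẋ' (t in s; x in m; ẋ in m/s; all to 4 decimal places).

1 0.3720 -0.2939 -0.7866
2 0.8570 -1.5744 -5.4878

phase 1: p=-0.0479, T=0.372, ωT=1.174590, cosh=1.772881, sinh=1.463935; start (x,ẋ)=(-0.119300, -0.257500) → end (x,ẋ)=(-0.293870, -0.786554)
phase 2: p=0.2211, T=0.485, ωT=1.531388, cosh=2.420412, sinh=2.204177; start (x,ẋ)=(-0.293870, -0.786554) → end (x,ẋ)=(-1.574416, -5.487818)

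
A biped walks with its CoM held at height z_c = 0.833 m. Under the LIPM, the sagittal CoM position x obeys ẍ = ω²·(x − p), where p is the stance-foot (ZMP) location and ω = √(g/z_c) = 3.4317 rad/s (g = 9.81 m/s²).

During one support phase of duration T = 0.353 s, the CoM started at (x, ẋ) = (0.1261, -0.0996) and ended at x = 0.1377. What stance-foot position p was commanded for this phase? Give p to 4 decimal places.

ωT = 3.4317·0.353 = 1.211390; cosh(ωT) = 1.827966, sinh(ωT) = 1.530183
x(T) = p + (x₀−p)·cosh(ωT) + (ẋ₀/ω)·sinh(ωT) ⇒ p·(1 − cosh) = x(T) − x₀·cosh − (ẋ₀/ω)·sinh
numerator   = 0.1377 − (0.1261)·1.827966 − (-0.0996/3.4317)·1.530183 = -0.048395
denominator = 1 − 1.827966 = -0.827966
p = -0.048395 / -0.827966 = 0.0585

p = 0.0585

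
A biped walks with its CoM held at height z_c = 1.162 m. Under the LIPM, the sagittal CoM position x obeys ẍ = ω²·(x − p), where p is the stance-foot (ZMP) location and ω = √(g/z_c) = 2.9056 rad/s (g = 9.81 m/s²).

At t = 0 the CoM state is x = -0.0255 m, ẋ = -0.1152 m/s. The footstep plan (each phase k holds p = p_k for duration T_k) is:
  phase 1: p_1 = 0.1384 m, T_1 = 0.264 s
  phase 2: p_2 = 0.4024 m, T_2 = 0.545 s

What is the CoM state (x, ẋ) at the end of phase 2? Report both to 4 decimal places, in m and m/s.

x = -1.3416, ẋ = -4.8755

phase 1: p=0.1384, T=0.264, ωT=0.767078, cosh=1.308917, sinh=0.844549; start (x,ẋ)=(-0.025500, -0.115200) → end (x,ẋ)=(-0.109616, -0.552985)
phase 2: p=0.4024, T=0.545, ωT=1.583552, cosh=2.538738, sinh=2.333493; start (x,ẋ)=(-0.109616, -0.552985) → end (x,ẋ)=(-1.341577, -4.875452)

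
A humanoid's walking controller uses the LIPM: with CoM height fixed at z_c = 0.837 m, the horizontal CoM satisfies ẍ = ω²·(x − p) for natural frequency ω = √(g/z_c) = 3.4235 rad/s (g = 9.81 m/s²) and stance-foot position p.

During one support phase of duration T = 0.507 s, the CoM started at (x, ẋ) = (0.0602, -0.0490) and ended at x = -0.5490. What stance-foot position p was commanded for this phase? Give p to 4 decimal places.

p = 0.3563

ωT = 3.4235·0.507 = 1.735715; cosh(ωT) = 2.924627, sinh(ωT) = 2.748353
x(T) = p + (x₀−p)·cosh(ωT) + (ẋ₀/ω)·sinh(ωT) ⇒ p·(1 − cosh) = x(T) − x₀·cosh − (ẋ₀/ω)·sinh
numerator   = -0.5490 − (0.0602)·2.924627 − (-0.0490/3.4235)·2.748353 = -0.685726
denominator = 1 − 2.924627 = -1.924627
p = -0.685726 / -1.924627 = 0.3563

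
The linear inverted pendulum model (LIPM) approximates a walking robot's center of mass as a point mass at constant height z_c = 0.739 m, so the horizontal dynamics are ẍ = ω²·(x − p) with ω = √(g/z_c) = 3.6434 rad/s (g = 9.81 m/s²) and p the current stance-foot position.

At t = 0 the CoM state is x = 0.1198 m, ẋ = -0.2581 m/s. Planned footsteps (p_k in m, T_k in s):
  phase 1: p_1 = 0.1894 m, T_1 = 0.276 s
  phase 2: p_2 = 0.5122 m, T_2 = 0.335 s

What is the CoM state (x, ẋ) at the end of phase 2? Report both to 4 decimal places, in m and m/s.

x = -0.7329, ẋ = -4.1897

phase 1: p=0.1894, T=0.276, ωT=1.005578, cosh=1.549660, sinh=1.183827; start (x,ẋ)=(0.119800, -0.258100) → end (x,ẋ)=(-0.002319, -0.700163)
phase 2: p=0.5122, T=0.335, ωT=1.220539, cosh=1.842043, sinh=1.546971; start (x,ẋ)=(-0.002319, -0.700163) → end (x,ẋ)=(-0.732852, -4.189682)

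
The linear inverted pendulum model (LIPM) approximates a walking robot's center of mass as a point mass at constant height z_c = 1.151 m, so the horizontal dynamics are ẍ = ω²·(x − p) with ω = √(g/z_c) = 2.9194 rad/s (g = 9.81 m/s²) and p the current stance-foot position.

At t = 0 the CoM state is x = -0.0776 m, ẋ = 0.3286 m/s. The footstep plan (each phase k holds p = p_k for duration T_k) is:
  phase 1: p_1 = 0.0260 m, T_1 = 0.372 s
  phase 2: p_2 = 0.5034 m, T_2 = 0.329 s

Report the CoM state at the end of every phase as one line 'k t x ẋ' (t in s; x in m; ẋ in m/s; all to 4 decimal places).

phase 1: p=0.0260, T=0.372, ωT=1.086017, cosh=1.650004, sinh=1.312446; start (x,ẋ)=(-0.077600, 0.328600) → end (x,ẋ)=(0.002785, 0.145242)
phase 2: p=0.5034, T=0.329, ωT=0.960483, cosh=1.497833, sinh=1.115125; start (x,ẋ)=(0.002785, 0.145242) → end (x,ẋ)=(-0.190959, -1.412201)

1 0.3720 0.0028 0.1452
2 0.7010 -0.1910 -1.4122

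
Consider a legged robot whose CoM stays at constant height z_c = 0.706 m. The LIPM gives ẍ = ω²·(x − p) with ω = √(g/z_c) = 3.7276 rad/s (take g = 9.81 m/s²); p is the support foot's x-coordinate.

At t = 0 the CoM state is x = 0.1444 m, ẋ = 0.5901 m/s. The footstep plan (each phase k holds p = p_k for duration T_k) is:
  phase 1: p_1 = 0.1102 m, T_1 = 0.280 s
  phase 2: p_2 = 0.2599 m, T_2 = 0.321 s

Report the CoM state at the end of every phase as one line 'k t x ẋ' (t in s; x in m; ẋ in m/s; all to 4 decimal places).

phase 1: p=0.1102, T=0.280, ωT=1.043728, cosh=1.595962, sinh=1.243822; start (x,ẋ)=(0.144400, 0.590100) → end (x,ẋ)=(0.361686, 1.100344)
phase 2: p=0.2599, T=0.321, ωT=1.196560, cosh=1.805473, sinh=1.503241; start (x,ẋ)=(0.361686, 1.100344) → end (x,ẋ)=(0.887411, 2.556998)

1 0.2800 0.3617 1.1003
2 0.6010 0.8874 2.5570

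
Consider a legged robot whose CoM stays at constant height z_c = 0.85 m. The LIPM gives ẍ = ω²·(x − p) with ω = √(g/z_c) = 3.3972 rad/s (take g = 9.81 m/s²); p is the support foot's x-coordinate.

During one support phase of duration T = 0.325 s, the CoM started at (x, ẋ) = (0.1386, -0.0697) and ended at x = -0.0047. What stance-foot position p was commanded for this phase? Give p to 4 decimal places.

p = 0.3103

ωT = 3.3972·0.325 = 1.104090; cosh(ωT) = 1.673995, sinh(ωT) = 1.342483
x(T) = p + (x₀−p)·cosh(ωT) + (ẋ₀/ω)·sinh(ωT) ⇒ p·(1 − cosh) = x(T) − x₀·cosh − (ẋ₀/ω)·sinh
numerator   = -0.0047 − (0.1386)·1.673995 − (-0.0697/3.3972)·1.342483 = -0.209172
denominator = 1 − 1.673995 = -0.673995
p = -0.209172 / -0.673995 = 0.3103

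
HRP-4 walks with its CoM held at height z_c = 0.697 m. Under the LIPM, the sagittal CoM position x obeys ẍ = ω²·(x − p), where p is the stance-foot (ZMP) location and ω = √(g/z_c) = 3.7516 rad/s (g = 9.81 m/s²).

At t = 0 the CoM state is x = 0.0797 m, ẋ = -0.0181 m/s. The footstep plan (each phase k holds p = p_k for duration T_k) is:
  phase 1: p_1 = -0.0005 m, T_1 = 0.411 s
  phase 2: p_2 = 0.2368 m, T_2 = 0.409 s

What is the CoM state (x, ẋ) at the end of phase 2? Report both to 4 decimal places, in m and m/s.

x = 0.4798, ẋ = 1.0889

phase 1: p=-0.0005, T=0.411, ωT=1.541908, cosh=2.443735, sinh=2.229762; start (x,ẋ)=(0.079700, -0.018100) → end (x,ẋ)=(0.184730, 0.626656)
phase 2: p=0.2368, T=0.409, ωT=1.534404, cosh=2.427073, sinh=2.211489; start (x,ẋ)=(0.184730, 0.626656) → end (x,ẋ)=(0.479822, 1.088932)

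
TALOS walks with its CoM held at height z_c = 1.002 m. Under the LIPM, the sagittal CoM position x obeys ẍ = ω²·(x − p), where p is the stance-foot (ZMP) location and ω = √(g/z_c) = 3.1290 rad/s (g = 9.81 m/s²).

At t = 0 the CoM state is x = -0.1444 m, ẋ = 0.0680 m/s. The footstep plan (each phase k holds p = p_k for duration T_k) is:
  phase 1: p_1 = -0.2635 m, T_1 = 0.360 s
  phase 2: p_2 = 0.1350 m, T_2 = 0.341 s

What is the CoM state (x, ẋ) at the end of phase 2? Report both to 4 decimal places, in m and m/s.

phase 1: p=-0.2635, T=0.360, ωT=1.126440, cosh=1.704420, sinh=1.380235; start (x,ẋ)=(-0.144400, 0.068000) → end (x,ẋ)=(-0.030508, 0.630264)
phase 2: p=0.1350, T=0.341, ωT=1.066989, cosh=1.625329, sinh=1.281286; start (x,ẋ)=(-0.030508, 0.630264) → end (x,ẋ)=(0.124080, 0.360841)

x = 0.1241, ẋ = 0.3608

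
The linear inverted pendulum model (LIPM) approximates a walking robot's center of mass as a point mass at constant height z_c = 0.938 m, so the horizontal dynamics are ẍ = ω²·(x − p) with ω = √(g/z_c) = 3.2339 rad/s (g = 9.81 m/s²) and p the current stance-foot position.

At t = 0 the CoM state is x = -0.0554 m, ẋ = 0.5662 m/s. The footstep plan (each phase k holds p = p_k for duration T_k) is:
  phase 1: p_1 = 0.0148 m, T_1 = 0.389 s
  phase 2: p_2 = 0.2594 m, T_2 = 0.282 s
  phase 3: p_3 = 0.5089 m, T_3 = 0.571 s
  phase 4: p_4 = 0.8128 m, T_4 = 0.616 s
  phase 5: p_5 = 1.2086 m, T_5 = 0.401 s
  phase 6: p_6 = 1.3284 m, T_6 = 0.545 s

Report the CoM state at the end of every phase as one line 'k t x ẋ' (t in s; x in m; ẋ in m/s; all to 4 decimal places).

1 0.3890 0.1644 0.7094
2 0.6710 0.3511 0.7049
3 1.2420 0.6700 0.7127
4 1.8580 1.0723 0.9995
5 2.2590 1.4637 1.2187
6 2.8040 2.7997 4.8921

phase 1: p=0.0148, T=0.389, ωT=1.257987, cosh=1.901279, sinh=1.617053; start (x,ẋ)=(-0.055400, 0.566200) → end (x,ẋ)=(0.164448, 0.709401)
phase 2: p=0.2594, T=0.282, ωT=0.911960, cosh=1.445466, sinh=1.043730; start (x,ẋ)=(0.164448, 0.709401) → end (x,ẋ)=(0.351107, 0.704923)
phase 3: p=0.5089, T=0.571, ωT=1.846557, cosh=3.247870, sinh=3.090090; start (x,ẋ)=(0.351107, 0.704923) → end (x,ẋ)=(0.669985, 0.712669)
phase 4: p=0.8128, T=0.616, ωT=1.992082, cosh=3.733597, sinh=3.597186; start (x,ẋ)=(0.669985, 0.712669) → end (x,ẋ)=(1.072315, 0.999462)
phase 5: p=1.2086, T=0.401, ωT=1.296794, cosh=1.965479, sinh=1.692072; start (x,ẋ)=(1.072315, 0.999462) → end (x,ẋ)=(1.463682, 1.218669)
phase 6: p=1.3284, T=0.545, ωT=1.762476, cosh=2.999232, sinh=2.827612; start (x,ẋ)=(1.463682, 1.218669) → end (x,ẋ)=(2.799705, 4.892118)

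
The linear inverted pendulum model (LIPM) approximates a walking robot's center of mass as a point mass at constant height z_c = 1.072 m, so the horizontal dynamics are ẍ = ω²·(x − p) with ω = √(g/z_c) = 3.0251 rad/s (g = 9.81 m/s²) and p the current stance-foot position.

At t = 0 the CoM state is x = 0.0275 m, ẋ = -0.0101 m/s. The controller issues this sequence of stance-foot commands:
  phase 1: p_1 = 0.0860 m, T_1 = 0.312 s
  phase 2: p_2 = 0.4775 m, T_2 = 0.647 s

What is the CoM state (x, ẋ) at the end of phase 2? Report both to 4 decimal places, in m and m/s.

x = -1.5001, ẋ = -5.8059

phase 1: p=0.0860, T=0.312, ωT=0.943831, cosh=1.479471, sinh=1.090337; start (x,ẋ)=(0.027500, -0.010100) → end (x,ẋ)=(-0.004189, -0.207898)
phase 2: p=0.4775, T=0.647, ωT=1.957240, cosh=3.610503, sinh=3.469255; start (x,ẋ)=(-0.004189, -0.207898) → end (x,ẋ)=(-1.500063, -5.805870)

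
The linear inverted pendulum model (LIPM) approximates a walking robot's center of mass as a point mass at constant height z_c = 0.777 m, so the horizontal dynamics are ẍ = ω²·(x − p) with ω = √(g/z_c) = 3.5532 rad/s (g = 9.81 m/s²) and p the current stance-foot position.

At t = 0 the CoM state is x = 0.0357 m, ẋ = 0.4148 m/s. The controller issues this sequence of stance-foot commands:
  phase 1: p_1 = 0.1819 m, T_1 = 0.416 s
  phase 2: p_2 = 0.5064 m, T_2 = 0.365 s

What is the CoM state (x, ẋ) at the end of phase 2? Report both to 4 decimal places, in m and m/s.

x = -0.3759, ẋ = -2.7616

phase 1: p=0.1819, T=0.416, ωT=1.478131, cosh=2.306404, sinh=2.078340; start (x,ẋ)=(0.035700, 0.414800) → end (x,ẋ)=(0.087329, -0.122955)
phase 2: p=0.5064, T=0.365, ωT=1.296918, cosh=1.965689, sinh=1.692316; start (x,ẋ)=(0.087329, -0.122955) → end (x,ẋ)=(-0.375925, -2.761624)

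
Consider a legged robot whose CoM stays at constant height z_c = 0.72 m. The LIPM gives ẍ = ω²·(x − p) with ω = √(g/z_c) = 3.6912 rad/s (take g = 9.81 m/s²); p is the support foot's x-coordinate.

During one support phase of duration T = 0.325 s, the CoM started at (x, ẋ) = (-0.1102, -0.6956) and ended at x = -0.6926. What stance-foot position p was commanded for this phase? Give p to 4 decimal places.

p = 0.2577

ωT = 3.6912·0.325 = 1.199640; cosh(ωT) = 1.810112, sinh(ωT) = 1.508810
x(T) = p + (x₀−p)·cosh(ωT) + (ẋ₀/ω)·sinh(ωT) ⇒ p·(1 − cosh) = x(T) − x₀·cosh − (ẋ₀/ω)·sinh
numerator   = -0.6926 − (-0.1102)·1.810112 − (-0.6956/3.6912)·1.508810 = -0.208793
denominator = 1 − 1.810112 = -0.810112
p = -0.208793 / -0.810112 = 0.2577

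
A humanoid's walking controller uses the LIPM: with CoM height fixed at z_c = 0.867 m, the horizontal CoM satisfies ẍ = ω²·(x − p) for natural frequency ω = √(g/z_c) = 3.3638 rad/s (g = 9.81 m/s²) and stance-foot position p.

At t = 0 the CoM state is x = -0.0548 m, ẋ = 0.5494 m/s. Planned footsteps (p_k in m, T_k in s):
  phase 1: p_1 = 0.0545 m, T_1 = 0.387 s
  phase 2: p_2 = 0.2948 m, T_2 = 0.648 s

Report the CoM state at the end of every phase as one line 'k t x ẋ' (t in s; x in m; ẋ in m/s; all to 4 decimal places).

phase 1: p=0.0545, T=0.387, ωT=1.301791, cosh=1.973959, sinh=1.701914; start (x,ẋ)=(-0.054800, 0.549400) → end (x,ẋ)=(0.116715, 0.458761)
phase 2: p=0.2948, T=0.648, ωT=2.179742, cosh=4.478549, sinh=4.365479; start (x,ẋ)=(0.116715, 0.458761) → end (x,ẋ)=(0.092611, -0.560518)

1 0.3870 0.1167 0.4588
2 1.0350 0.0926 -0.5605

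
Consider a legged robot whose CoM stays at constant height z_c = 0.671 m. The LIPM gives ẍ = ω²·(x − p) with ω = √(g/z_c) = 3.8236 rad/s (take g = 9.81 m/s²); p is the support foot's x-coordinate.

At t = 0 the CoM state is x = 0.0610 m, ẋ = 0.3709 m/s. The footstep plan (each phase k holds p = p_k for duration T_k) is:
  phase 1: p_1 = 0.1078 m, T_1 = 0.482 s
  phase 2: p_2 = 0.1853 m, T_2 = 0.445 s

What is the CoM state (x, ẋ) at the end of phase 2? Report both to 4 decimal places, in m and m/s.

phase 1: p=0.1078, T=0.482, ωT=1.842975, cosh=3.236823, sinh=3.078477; start (x,ẋ)=(0.061000, 0.370900) → end (x,ẋ)=(0.254938, 0.649661)
phase 2: p=0.1853, T=0.445, ωT=1.701502, cosh=2.832292, sinh=2.649883; start (x,ẋ)=(0.254938, 0.649661) → end (x,ẋ)=(0.832771, 2.545605)

x = 0.8328, ẋ = 2.5456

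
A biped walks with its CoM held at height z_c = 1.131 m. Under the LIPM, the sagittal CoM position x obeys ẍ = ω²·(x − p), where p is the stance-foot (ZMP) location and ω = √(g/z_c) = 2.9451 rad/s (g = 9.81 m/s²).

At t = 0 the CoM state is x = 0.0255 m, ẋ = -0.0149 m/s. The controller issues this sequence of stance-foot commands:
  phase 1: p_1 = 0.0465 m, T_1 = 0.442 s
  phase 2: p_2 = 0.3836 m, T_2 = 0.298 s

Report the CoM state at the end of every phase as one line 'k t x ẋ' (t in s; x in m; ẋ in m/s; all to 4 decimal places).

phase 1: p=0.0465, T=0.442, ωT=1.301734, cosh=1.973863, sinh=1.701803; start (x,ẋ)=(0.025500, -0.014900) → end (x,ẋ)=(-0.003561, -0.134662)
phase 2: p=0.3836, T=0.298, ωT=0.877640, cosh=1.410490, sinh=0.994727; start (x,ẋ)=(-0.003561, -0.134662) → end (x,ẋ)=(-0.207970, -1.324154)

1 0.4420 -0.0036 -0.1347
2 0.7400 -0.2080 -1.3242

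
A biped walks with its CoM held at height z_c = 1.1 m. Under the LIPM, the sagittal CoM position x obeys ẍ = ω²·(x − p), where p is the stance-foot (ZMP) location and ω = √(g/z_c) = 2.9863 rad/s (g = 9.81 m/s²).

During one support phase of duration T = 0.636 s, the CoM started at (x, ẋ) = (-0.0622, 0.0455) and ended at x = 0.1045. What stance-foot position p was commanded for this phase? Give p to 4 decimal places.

p = -0.1106

ωT = 2.9863·0.636 = 1.899287; cosh(ωT) = 3.415402, sinh(ωT) = 3.265726
x(T) = p + (x₀−p)·cosh(ωT) + (ẋ₀/ω)·sinh(ωT) ⇒ p·(1 − cosh) = x(T) − x₀·cosh − (ẋ₀/ω)·sinh
numerator   = 0.1045 − (-0.0622)·3.415402 − (0.0455/2.9863)·3.265726 = 0.267181
denominator = 1 − 3.415402 = -2.415402
p = 0.267181 / -2.415402 = -0.1106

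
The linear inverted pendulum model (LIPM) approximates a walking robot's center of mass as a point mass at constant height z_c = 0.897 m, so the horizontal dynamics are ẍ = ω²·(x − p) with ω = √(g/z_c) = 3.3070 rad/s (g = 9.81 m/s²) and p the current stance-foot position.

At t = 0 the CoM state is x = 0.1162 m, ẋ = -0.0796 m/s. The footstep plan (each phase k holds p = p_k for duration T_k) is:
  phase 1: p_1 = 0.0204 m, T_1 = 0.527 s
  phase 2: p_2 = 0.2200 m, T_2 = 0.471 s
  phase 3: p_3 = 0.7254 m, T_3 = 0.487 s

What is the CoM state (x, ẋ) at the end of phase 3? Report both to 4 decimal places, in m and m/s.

x = 1.9039, ẋ = 4.2560

phase 1: p=0.0204, T=0.527, ωT=1.742789, cosh=2.944144, sinh=2.769112; start (x,ẋ)=(0.116200, -0.079600) → end (x,ẋ)=(0.235796, 0.642930)
phase 2: p=0.2200, T=0.471, ωT=1.557597, cosh=2.479021, sinh=2.268379; start (x,ẋ)=(0.235796, 0.642930) → end (x,ẋ)=(0.700165, 1.712331)
phase 3: p=0.7254, T=0.487, ωT=1.610509, cosh=2.602572, sinh=2.402786; start (x,ẋ)=(0.700165, 1.712331) → end (x,ẋ)=(1.903864, 4.255951)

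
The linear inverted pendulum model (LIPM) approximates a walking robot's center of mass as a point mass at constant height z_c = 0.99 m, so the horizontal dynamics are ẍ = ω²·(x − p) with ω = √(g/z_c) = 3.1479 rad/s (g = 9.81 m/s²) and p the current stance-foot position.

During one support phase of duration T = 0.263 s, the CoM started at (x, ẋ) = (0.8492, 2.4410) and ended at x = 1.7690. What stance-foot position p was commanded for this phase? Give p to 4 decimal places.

ωT = 3.1479·0.263 = 0.827898; cosh(ωT) = 1.362735, sinh(ωT) = 0.925768
x(T) = p + (x₀−p)·cosh(ωT) + (ẋ₀/ω)·sinh(ωT) ⇒ p·(1 − cosh) = x(T) − x₀·cosh − (ẋ₀/ω)·sinh
numerator   = 1.7690 − (0.8492)·1.362735 − (2.4410/3.1479)·0.925768 = -0.106110
denominator = 1 − 1.362735 = -0.362735
p = -0.106110 / -0.362735 = 0.2925

p = 0.2925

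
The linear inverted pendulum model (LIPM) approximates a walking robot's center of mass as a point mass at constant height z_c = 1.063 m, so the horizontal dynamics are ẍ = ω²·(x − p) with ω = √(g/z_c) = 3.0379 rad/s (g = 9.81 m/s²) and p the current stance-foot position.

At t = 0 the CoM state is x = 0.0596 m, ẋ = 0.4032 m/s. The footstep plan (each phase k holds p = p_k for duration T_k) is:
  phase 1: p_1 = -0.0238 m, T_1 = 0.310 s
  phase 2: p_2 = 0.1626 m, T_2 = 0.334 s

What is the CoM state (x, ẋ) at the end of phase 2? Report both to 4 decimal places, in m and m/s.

x = 0.6327, ẋ = 1.6544

phase 1: p=-0.0238, T=0.310, ωT=0.941749, cosh=1.477204, sinh=1.087259; start (x,ẋ)=(0.059600, 0.403200) → end (x,ẋ)=(0.243703, 0.871077)
phase 2: p=0.1626, T=0.334, ωT=1.014659, cosh=1.560474, sinh=1.197948; start (x,ẋ)=(0.243703, 0.871077) → end (x,ẋ)=(0.632655, 1.654449)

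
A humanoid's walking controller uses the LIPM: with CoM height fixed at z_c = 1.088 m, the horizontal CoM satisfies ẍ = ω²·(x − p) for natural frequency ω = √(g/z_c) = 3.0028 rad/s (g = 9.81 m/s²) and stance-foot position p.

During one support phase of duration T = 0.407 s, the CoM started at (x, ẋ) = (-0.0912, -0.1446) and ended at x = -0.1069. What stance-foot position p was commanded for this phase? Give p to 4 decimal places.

ωT = 3.0028·0.407 = 1.222140; cosh(ωT) = 1.844521, sinh(ωT) = 1.549922
x(T) = p + (x₀−p)·cosh(ωT) + (ẋ₀/ω)·sinh(ωT) ⇒ p·(1 − cosh) = x(T) − x₀·cosh − (ẋ₀/ω)·sinh
numerator   = -0.1069 − (-0.0912)·1.844521 − (-0.1446/3.0028)·1.549922 = 0.135957
denominator = 1 − 1.844521 = -0.844521
p = 0.135957 / -0.844521 = -0.1610

p = -0.1610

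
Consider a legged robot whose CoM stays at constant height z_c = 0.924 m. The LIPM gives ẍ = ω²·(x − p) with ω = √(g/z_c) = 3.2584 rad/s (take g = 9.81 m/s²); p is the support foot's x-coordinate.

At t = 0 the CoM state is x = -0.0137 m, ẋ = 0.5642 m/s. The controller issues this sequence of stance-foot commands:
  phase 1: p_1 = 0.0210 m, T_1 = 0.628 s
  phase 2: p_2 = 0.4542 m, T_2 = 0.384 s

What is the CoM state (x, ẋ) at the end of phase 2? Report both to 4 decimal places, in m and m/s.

phase 1: p=0.0210, T=0.628, ωT=2.046275, cosh=3.934118, sinh=3.804903; start (x,ẋ)=(-0.013700, 0.564200) → end (x,ẋ)=(0.543314, 1.789423)
phase 2: p=0.4542, T=0.384, ωT=1.251226, cosh=1.890389, sinh=1.604235; start (x,ẋ)=(0.543314, 1.789423) → end (x,ẋ)=(1.503662, 3.848526)

x = 1.5037, ẋ = 3.8485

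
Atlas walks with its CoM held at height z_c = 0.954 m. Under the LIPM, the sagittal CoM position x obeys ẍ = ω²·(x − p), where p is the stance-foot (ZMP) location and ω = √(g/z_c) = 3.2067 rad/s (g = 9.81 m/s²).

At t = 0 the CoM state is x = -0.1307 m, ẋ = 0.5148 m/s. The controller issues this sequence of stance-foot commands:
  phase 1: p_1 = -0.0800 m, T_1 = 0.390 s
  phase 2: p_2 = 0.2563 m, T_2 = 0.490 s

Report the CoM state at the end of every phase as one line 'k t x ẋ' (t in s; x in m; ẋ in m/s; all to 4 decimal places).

phase 1: p=-0.0800, T=0.390, ωT=1.250613, cosh=1.889406, sinh=1.603077; start (x,ẋ)=(-0.130700, 0.514800) → end (x,ẋ)=(0.081563, 0.712039)
phase 2: p=0.2563, T=0.490, ωT=1.571283, cosh=2.510299, sinh=2.302520; start (x,ẋ)=(0.081563, 0.712039) → end (x,ẋ)=(0.328927, 0.497262)

1 0.3900 0.0816 0.7120
2 0.8800 0.3289 0.4973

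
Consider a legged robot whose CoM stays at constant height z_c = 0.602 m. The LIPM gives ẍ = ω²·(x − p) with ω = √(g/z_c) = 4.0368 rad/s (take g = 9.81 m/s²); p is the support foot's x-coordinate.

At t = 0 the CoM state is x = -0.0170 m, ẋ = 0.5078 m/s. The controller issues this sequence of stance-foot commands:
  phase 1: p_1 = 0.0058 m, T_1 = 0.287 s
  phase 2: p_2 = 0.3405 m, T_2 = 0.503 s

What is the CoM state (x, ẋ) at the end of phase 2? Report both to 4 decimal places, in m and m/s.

x = 0.2902, ẋ = -0.0009

phase 1: p=0.0058, T=0.287, ωT=1.158562, cosh=1.749643, sinh=1.435705; start (x,ẋ)=(-0.017000, 0.507800) → end (x,ẋ)=(0.146509, 0.756328)
phase 2: p=0.3405, T=0.503, ωT=2.030510, cosh=3.874621, sinh=3.743353; start (x,ẋ)=(0.146509, 0.756328) → end (x,ẋ)=(0.290208, -0.000941)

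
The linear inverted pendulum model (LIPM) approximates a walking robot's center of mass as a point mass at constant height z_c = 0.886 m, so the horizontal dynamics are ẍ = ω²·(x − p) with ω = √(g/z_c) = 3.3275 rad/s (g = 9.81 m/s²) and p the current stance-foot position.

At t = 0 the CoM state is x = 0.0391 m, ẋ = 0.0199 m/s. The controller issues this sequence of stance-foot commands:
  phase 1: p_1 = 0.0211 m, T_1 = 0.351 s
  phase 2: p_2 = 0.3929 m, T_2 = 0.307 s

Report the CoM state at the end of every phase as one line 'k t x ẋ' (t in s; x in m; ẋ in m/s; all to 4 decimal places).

phase 1: p=0.0211, T=0.351, ωT=1.167952, cosh=1.763203, sinh=1.452200; start (x,ẋ)=(0.039100, 0.019900) → end (x,ẋ)=(0.061522, 0.122067)
phase 2: p=0.3929, T=0.307, ωT=1.021543, cosh=1.568757, sinh=1.208718; start (x,ẋ)=(0.061522, 0.122067) → end (x,ẋ)=(-0.082610, -1.141310)

1 0.3510 0.0615 0.1221
2 0.6580 -0.0826 -1.1413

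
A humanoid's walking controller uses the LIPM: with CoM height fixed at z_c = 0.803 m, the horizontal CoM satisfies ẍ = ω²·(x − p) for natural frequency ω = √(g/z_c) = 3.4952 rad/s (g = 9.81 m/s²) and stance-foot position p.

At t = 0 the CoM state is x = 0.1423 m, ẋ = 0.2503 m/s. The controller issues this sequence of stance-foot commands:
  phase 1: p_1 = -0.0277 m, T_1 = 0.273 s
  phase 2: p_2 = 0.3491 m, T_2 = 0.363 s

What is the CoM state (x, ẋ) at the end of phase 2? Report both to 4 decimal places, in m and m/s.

x = 0.7470, ẋ = 1.7238

phase 1: p=-0.0277, T=0.273, ωT=0.954190, cosh=1.490845, sinh=1.105721; start (x,ẋ)=(0.142300, 0.250300) → end (x,ẋ)=(0.304927, 1.030160)
phase 2: p=0.3491, T=0.363, ωT=1.268758, cosh=1.918806, sinh=1.637625; start (x,ẋ)=(0.304927, 1.030160) → end (x,ẋ)=(0.747007, 1.723839)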